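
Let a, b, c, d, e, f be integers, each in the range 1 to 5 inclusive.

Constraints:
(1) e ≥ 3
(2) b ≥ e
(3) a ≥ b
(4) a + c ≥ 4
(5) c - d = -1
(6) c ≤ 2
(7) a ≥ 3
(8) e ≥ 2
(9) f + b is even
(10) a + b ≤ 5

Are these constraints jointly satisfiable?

Unsatisfiable

From constraint 7: a ≥ 3. From constraints 1 and 2: b ≥ e ≥ 3. Hence a + b ≥ 6. But constraint 10 requires a + b ≤ 5, and 5 < 6. Contradiction.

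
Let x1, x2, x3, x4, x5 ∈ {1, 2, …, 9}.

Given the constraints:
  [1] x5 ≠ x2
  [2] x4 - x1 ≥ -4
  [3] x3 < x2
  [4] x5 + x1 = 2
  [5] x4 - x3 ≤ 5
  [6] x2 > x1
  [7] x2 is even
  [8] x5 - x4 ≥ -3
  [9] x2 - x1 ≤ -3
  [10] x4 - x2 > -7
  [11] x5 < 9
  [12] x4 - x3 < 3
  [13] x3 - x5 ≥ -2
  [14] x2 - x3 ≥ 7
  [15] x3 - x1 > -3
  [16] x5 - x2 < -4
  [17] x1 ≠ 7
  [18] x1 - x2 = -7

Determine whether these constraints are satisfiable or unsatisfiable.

Constraints 2, 8, 9, 13, and 14 give x4 − x1 ≥ -4, x1 − x2 ≥ 3, x2 − x3 ≥ 7, x3 − x5 ≥ -2, x5 − x4 ≥ -3.
Adding all 5 inequalities: the left sides telescope to 0, and the right sides sum to (-4) + 3 + 7 + (-2) + (-3) = 1. So 0 ≥ 1, which is false.

Unsatisfiable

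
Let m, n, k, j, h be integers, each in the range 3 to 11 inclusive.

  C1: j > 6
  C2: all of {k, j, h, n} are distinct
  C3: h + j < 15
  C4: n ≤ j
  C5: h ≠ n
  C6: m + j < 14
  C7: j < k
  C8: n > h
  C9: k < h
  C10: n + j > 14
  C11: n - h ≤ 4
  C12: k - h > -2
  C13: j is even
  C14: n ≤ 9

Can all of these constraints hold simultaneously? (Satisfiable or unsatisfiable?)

Unsatisfiable

Constraints 4, 7, 8, and 9 give n ≤ j, j < k, k < h, h < n. Chaining: n ≤ j < k < h < n, which forces n < n — impossible.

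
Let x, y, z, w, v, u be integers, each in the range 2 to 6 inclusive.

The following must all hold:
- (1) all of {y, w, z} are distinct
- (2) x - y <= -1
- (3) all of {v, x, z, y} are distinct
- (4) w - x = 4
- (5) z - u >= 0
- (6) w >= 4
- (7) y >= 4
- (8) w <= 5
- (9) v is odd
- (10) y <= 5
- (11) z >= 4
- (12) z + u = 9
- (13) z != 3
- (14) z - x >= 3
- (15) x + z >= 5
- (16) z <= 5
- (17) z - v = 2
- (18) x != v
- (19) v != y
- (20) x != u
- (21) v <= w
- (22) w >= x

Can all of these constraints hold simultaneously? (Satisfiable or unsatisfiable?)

Unsatisfiable

Constraints 6, 7, 8, 10, 11, and 16 confine each of y, w, z to the 2 values {4, 5}.
Constraint 1 requires all 3 of them to be distinct, but only 2 values are available — impossible by the pigeonhole principle.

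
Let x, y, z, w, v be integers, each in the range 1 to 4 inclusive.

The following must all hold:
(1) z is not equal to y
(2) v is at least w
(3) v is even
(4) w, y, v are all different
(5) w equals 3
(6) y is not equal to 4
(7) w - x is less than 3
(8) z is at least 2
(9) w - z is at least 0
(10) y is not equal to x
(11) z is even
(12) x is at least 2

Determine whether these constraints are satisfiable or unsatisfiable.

Setting (x, y, z, w, v) = (3, 1, 2, 3, 4) satisfies everything: constraint 4: values 3, 1, 4 are distinct; constraint 7: w - x = 0; constraint 9: w - z = 1, and the others follow.

Satisfiable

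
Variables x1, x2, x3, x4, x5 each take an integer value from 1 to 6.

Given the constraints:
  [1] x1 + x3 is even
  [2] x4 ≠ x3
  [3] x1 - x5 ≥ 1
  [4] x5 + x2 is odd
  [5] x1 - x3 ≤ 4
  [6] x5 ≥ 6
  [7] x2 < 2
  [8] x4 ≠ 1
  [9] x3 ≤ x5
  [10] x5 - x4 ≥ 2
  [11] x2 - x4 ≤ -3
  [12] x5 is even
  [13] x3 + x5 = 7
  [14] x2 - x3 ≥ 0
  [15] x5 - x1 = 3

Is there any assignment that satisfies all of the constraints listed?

Constraints 3, 5, 10, 11, and 14 give x2 − x3 ≥ 0, x3 − x1 ≥ -4, x1 − x5 ≥ 1, x5 − x4 ≥ 2, x4 − x2 ≥ 3.
Adding all 5 inequalities: the left sides telescope to 0, and the right sides sum to 0 + (-4) + 1 + 2 + 3 = 2. So 0 ≥ 2, which is false.

Unsatisfiable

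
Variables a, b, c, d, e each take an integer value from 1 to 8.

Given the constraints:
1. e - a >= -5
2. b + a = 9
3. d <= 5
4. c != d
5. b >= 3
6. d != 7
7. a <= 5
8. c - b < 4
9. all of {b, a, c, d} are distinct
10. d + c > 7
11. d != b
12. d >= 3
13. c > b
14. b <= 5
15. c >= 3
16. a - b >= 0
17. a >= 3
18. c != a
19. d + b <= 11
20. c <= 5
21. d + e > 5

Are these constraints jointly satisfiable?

Constraints 3, 5, 7, 12, 14, 15, 17, and 20 confine each of b, a, c, d to the 3 values {3, …, 5}.
Constraint 9 requires all 4 of them to be distinct, but only 3 values are available — impossible by the pigeonhole principle.

Unsatisfiable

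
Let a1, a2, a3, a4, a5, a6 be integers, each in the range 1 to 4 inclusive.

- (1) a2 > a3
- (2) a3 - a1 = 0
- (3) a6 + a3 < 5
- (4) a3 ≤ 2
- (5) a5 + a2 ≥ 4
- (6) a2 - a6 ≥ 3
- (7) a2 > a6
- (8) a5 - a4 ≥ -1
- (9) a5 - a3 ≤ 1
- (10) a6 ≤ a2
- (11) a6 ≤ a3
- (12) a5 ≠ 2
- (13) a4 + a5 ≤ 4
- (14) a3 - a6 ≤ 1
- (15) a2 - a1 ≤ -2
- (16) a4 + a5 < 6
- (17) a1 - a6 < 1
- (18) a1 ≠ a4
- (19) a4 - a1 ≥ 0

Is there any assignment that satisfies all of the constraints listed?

Constraints 6, 8, 9, 14, 15, and 19 give a6 − a3 ≥ -1, a3 − a5 ≥ -1, a5 − a4 ≥ -1, a4 − a1 ≥ 0, a1 − a2 ≥ 2, a2 − a6 ≥ 3.
Adding all 6 inequalities: the left sides telescope to 0, and the right sides sum to (-1) + (-1) + (-1) + 0 + 2 + 3 = 2. So 0 ≥ 2, which is false.

Unsatisfiable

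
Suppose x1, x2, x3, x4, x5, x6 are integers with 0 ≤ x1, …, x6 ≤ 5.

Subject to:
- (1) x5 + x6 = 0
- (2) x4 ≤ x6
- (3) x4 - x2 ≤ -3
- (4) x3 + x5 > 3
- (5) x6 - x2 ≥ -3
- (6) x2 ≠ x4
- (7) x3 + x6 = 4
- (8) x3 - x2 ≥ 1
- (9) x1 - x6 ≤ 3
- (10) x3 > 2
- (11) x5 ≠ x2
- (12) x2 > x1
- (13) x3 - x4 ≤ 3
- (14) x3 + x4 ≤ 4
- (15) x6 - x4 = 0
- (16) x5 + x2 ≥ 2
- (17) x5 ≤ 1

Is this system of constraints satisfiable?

Unsatisfiable

Constraints 3, 8, and 13 give x4 − x3 ≥ -3, x3 − x2 ≥ 1, x2 − x4 ≥ 3.
Adding all 3 inequalities: the left sides telescope to 0, and the right sides sum to (-3) + 1 + 3 = 1. So 0 ≥ 1, which is false.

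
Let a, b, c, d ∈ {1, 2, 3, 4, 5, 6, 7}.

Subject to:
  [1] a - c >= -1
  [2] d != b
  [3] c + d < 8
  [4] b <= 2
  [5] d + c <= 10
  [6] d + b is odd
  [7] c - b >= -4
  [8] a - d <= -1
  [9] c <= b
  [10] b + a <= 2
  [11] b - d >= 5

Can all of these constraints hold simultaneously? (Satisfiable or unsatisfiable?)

Unsatisfiable

Constraints 1, 7, 8, and 11 give d − a ≥ 1, a − c ≥ -1, c − b ≥ -4, b − d ≥ 5.
Adding all 4 inequalities: the left sides telescope to 0, and the right sides sum to 1 + (-1) + (-4) + 5 = 1. So 0 ≥ 1, which is false.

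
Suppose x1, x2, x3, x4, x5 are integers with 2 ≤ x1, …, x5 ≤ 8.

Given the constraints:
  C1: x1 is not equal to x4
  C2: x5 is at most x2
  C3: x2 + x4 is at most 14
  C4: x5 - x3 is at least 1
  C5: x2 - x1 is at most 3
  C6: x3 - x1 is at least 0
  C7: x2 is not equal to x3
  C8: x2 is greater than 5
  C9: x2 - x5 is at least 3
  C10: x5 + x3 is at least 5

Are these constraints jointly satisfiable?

Unsatisfiable

Constraints 4, 5, 6, and 9 give x2 − x5 ≥ 3, x5 − x3 ≥ 1, x3 − x1 ≥ 0, x1 − x2 ≥ -3.
Adding all 4 inequalities: the left sides telescope to 0, and the right sides sum to 3 + 1 + 0 + (-3) = 1. So 0 ≥ 1, which is false.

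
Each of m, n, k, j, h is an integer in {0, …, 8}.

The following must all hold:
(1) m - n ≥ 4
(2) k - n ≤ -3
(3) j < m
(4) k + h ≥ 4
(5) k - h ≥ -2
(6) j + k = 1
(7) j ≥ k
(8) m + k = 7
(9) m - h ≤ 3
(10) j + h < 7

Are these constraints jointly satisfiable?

Unsatisfiable

Constraints 1, 2, 5, and 9 give h − m ≥ -3, m − n ≥ 4, n − k ≥ 3, k − h ≥ -2.
Adding all 4 inequalities: the left sides telescope to 0, and the right sides sum to (-3) + 4 + 3 + (-2) = 2. So 0 ≥ 2, which is false.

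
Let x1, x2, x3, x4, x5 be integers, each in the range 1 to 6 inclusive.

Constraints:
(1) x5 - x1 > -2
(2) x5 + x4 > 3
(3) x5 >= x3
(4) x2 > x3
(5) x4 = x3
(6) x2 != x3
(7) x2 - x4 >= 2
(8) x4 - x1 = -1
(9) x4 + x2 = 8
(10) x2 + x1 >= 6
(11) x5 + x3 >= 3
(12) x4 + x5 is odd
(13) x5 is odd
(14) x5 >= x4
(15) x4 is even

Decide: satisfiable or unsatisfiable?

The assignment x1 = 3, x2 = 6, x3 = 2, x4 = 2, x5 = 3 works:
  constraint 1 holds since x5 - x1 = 0.
  constraint 2 holds since x5 + x4 = 5.
The rest check out directly.

Satisfiable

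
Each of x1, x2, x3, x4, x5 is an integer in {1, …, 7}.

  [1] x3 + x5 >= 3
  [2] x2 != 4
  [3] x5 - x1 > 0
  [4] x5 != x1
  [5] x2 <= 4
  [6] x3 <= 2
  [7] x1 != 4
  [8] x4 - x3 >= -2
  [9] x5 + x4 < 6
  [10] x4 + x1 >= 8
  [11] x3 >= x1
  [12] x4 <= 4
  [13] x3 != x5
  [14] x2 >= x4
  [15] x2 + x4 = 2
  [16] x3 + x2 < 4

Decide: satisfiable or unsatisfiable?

From constraint 12: x4 ≤ 4. From constraints 6 and 11: x1 ≤ x3 ≤ 2. Hence x4 + x1 ≤ 6. But constraint 10 requires x4 + x1 ≥ 8, and 8 > 6. Contradiction.

Unsatisfiable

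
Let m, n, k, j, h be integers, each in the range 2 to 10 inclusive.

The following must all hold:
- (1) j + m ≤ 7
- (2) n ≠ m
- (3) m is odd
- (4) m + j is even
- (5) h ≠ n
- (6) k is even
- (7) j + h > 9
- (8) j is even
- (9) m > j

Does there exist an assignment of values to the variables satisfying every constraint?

Constraint 3 makes m odd and constraint 8 makes j even, so m + j must be odd. Constraint 4 says m + j is even — contradiction.

Unsatisfiable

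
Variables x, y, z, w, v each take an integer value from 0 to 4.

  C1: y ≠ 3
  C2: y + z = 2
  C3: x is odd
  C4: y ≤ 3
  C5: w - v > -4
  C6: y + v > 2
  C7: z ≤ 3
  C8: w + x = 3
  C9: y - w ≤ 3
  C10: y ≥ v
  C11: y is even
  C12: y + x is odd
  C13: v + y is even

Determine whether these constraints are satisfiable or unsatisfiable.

The assignment x = 3, y = 2, z = 0, w = 0, v = 2 works:
  constraint 2 holds since y + z = 2.
  constraint 5 holds since w - v = -2.
The rest check out directly.

Satisfiable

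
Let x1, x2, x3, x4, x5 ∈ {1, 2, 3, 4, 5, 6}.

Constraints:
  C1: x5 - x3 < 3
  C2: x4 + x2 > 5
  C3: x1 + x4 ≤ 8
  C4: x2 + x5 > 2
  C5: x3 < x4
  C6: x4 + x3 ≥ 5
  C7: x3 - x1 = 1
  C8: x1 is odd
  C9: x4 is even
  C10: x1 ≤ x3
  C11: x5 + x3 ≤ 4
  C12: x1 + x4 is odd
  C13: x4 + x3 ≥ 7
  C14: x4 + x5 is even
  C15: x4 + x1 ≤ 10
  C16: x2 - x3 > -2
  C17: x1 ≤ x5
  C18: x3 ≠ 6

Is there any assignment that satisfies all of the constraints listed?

Satisfiable

One satisfying assignment is x1 = 1, x2 = 2, x3 = 2, x4 = 6, x5 = 2.
For the less obvious constraints — constraint 1: x5 - x3 = 0; constraint 2: x4 + x2 = 8; constraint 3: x1 + x4 = 7 — and the others hold by inspection.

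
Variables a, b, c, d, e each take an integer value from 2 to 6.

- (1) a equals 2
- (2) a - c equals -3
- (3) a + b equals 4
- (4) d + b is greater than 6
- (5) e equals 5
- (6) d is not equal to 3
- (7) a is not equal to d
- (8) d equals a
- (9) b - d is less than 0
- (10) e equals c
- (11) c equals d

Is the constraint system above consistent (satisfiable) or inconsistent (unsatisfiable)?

Unsatisfiable

Constraint 5 fixes e = 5 and constraint 1 fixes a = 2. Constraints 8, 10, and 11 give e = c = d = a, so e = a. But 5 ≠ 2 — contradiction.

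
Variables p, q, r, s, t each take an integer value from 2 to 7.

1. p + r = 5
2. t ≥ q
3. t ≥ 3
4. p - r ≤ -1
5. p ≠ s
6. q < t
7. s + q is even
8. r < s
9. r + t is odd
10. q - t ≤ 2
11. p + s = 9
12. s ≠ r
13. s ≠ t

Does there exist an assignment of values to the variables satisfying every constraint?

One satisfying assignment is p = 2, q = 3, r = 3, s = 7, t = 4.
For the less obvious constraints — constraint 1: p + r = 5; constraint 4: p - r = -1 — and the others hold by inspection.

Satisfiable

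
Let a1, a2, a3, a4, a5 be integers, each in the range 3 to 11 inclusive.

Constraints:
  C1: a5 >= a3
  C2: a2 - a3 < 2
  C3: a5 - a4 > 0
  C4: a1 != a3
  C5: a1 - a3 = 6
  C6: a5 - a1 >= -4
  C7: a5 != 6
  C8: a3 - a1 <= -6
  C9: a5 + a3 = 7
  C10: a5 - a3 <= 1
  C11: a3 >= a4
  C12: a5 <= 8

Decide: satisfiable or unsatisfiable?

Unsatisfiable

Constraints 6, 8, and 10 give a5 − a1 ≥ -4, a1 − a3 ≥ 6, a3 − a5 ≥ -1.
Adding all 3 inequalities: the left sides telescope to 0, and the right sides sum to (-4) + 6 + (-1) = 1. So 0 ≥ 1, which is false.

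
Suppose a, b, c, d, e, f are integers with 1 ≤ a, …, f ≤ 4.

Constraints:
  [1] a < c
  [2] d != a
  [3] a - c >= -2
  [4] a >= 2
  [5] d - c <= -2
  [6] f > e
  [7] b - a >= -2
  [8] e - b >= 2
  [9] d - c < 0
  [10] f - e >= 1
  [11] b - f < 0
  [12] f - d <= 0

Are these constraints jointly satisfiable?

Constraints 3, 5, 7, 8, 10, and 12 give f − e ≥ 1, e − b ≥ 2, b − a ≥ -2, a − c ≥ -2, c − d ≥ 2, d − f ≥ 0.
Adding all 6 inequalities: the left sides telescope to 0, and the right sides sum to 1 + 2 + (-2) + (-2) + 2 + 0 = 1. So 0 ≥ 1, which is false.

Unsatisfiable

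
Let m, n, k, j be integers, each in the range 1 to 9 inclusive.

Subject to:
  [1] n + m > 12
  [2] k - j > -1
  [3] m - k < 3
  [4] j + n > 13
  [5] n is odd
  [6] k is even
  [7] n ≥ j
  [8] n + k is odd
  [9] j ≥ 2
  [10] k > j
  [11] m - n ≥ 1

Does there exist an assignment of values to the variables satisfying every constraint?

Take m = 8, n = 7, k = 8, j = 7. Then constraint 1: n + m = 15; constraint 2: k - j = 1, and every other listed constraint is also met.

Satisfiable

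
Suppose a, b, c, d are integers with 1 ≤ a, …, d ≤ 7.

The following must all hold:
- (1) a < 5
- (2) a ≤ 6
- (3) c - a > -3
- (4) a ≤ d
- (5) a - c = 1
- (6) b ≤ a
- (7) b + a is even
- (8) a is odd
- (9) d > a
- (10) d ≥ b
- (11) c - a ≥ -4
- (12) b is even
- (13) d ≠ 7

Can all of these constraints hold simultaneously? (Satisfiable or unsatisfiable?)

Unsatisfiable

Constraint 12 makes b even and constraint 8 makes a odd, so b + a must be odd. Constraint 7 says b + a is even — contradiction.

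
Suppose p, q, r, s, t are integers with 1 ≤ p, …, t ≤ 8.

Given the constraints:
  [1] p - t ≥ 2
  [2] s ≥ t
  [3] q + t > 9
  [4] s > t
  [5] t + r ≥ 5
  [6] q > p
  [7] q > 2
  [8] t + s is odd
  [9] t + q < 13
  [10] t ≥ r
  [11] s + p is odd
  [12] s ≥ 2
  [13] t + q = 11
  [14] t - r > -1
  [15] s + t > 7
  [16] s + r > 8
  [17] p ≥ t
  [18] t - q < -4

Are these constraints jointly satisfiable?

One satisfying assignment is p = 7, q = 8, r = 3, s = 6, t = 3.
For the less obvious constraints — constraint 1: p - t = 4; constraint 3: q + t = 11; constraint 5: t + r = 6 — and the others hold by inspection.

Satisfiable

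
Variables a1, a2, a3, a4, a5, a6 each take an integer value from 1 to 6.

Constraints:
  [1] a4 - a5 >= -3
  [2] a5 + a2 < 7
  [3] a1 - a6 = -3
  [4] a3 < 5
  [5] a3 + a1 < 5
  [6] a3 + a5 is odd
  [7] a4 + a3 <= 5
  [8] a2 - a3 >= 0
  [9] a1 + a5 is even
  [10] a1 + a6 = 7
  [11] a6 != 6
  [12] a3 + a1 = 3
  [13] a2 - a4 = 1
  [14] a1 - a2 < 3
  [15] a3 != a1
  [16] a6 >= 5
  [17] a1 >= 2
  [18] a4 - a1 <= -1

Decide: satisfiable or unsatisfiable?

Satisfiable

The assignment a1 = 2, a2 = 2, a3 = 1, a4 = 1, a5 = 4, a6 = 5 works:
  constraint 1 holds since a4 - a5 = -3.
  constraint 2 holds since a5 + a2 = 6.
The rest check out directly.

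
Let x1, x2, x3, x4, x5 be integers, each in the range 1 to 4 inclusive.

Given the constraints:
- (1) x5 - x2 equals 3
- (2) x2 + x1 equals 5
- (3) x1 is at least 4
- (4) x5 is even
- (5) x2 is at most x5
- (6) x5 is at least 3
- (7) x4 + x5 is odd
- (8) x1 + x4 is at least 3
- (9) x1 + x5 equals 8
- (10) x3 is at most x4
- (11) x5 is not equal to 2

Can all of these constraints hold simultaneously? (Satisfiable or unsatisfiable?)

One satisfying assignment is x1 = 4, x2 = 1, x3 = 1, x4 = 1, x5 = 4.
For the less obvious constraints — constraint 1: x5 - x2 = 3; constraint 2: x2 + x1 = 5; constraint 8: x1 + x4 = 5 — and the others hold by inspection.

Satisfiable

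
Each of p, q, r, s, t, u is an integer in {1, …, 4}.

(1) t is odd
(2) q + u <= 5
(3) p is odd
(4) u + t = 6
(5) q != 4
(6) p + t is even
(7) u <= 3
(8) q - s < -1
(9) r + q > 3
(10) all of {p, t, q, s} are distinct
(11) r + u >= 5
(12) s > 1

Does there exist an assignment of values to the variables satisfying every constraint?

Satisfiable

Take p = 1, q = 2, r = 3, s = 4, t = 3, u = 3. Then constraint 2: q + u = 5; constraint 4: u + t = 6; constraint 8: q - s = -2, and every other listed constraint is also met.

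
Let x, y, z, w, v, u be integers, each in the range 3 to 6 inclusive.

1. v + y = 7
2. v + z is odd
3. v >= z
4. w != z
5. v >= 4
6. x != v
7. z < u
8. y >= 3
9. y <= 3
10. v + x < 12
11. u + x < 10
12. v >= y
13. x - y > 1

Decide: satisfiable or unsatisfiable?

Satisfiable

Try x = 5, y = 3, z = 3, w = 4, v = 4, u = 4.
Check constraint 1: v + y = 7; constraint 10: v + x = 9. The remaining constraints are straightforward to verify.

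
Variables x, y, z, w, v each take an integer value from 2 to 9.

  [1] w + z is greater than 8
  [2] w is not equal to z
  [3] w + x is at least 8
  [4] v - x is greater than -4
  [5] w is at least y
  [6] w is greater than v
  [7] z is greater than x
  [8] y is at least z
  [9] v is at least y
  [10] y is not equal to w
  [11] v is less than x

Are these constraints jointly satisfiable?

Constraints 7, 8, 9, and 11 give x < z, z ≤ y, y ≤ v, v < x. Chaining: x < z ≤ y ≤ v < x, which forces x < x — impossible.

Unsatisfiable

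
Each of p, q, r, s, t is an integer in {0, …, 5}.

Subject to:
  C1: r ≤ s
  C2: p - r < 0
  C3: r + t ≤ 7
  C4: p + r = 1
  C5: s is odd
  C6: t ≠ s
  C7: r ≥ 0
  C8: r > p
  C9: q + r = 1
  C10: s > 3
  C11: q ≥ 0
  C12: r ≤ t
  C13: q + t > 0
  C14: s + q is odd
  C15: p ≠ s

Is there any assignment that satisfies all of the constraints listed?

Satisfiable

Setting (p, q, r, s, t) = (0, 0, 1, 5, 3) satisfies everything: constraint 2: p - r = -1; constraint 3: r + t = 4, and the others follow.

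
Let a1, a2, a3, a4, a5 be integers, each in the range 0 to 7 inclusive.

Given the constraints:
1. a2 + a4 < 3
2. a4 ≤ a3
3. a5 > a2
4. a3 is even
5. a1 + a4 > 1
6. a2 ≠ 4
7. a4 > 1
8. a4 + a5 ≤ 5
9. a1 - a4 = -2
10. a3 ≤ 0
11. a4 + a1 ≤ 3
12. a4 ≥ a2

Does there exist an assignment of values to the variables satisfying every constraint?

Unsatisfiable

From constraint 7: a4 ≥ 2. From constraints 2 and 10: a4 ≤ a3 and a3 ≤ 0, so a4 ≤ 0. But 0 < 2, so no value of a4 works.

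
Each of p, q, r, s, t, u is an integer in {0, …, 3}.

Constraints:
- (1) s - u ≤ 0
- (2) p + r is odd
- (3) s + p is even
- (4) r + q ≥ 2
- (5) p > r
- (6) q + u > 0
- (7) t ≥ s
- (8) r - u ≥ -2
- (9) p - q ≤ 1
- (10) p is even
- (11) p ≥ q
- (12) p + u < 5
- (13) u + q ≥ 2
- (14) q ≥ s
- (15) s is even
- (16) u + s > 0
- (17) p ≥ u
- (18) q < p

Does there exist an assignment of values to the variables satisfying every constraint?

Satisfiable

Try p = 2, q = 1, r = 1, s = 0, t = 1, u = 2.
Check constraint 1: s - u = -2; constraint 4: r + q = 2. The remaining constraints are straightforward to verify.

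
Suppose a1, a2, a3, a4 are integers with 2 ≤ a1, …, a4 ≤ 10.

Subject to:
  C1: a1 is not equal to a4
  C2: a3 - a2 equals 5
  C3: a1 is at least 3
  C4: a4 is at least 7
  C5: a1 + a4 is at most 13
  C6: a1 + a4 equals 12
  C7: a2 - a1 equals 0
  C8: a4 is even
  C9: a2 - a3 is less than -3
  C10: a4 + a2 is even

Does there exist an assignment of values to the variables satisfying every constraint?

Take a1 = 4, a2 = 4, a3 = 9, a4 = 8. Then constraint 2: a3 - a2 = 5; constraint 5: a1 + a4 = 12; constraint 6: a1 + a4 = 12, and every other listed constraint is also met.

Satisfiable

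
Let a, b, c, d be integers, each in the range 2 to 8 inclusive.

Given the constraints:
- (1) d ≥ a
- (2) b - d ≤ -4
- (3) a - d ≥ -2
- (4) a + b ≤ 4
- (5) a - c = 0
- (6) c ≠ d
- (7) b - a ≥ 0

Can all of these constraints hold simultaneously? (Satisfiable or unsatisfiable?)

Constraints 2, 3, and 7 give a − d ≥ -2, d − b ≥ 4, b − a ≥ 0.
Adding all 3 inequalities: the left sides telescope to 0, and the right sides sum to (-2) + 4 + 0 = 2. So 0 ≥ 2, which is false.

Unsatisfiable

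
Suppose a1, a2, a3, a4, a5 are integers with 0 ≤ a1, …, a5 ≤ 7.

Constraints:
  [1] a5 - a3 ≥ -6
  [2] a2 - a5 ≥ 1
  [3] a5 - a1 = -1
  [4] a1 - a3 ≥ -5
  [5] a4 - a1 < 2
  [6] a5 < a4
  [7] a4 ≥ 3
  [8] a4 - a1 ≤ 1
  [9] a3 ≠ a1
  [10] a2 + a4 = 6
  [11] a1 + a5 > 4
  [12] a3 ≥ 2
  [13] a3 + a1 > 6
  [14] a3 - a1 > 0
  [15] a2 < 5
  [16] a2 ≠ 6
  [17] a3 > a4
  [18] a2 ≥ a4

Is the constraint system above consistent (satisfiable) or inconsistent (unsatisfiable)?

Try a1 = 3, a2 = 3, a3 = 6, a4 = 3, a5 = 2.
Check constraint 1: a5 - a3 = -4; constraint 2: a2 - a5 = 1; constraint 3: a5 - a1 = -1. The remaining constraints are straightforward to verify.

Satisfiable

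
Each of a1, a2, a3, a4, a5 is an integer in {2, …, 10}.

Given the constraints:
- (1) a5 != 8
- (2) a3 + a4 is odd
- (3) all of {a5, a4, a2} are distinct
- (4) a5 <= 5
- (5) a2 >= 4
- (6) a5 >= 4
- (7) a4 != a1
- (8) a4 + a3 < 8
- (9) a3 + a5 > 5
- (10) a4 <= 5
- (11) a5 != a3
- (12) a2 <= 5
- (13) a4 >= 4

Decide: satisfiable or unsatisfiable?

Unsatisfiable

Constraints 4, 5, 6, 10, 12, and 13 confine each of a5, a4, a2 to the 2 values {4, 5}.
Constraint 3 requires all 3 of them to be distinct, but only 2 values are available — impossible by the pigeonhole principle.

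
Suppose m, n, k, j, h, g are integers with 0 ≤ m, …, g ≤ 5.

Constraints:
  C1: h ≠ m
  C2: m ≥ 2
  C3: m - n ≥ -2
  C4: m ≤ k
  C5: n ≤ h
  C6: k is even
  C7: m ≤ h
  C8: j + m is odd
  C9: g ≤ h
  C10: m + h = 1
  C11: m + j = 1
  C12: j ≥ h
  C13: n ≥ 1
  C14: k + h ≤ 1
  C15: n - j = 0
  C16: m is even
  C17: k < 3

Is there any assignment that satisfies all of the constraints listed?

From constraints 2 and 4: k ≥ m ≥ 2. From constraints 5 and 13: h ≥ n ≥ 1. Hence k + h ≥ 3. But constraint 14 requires k + h ≤ 1, and 1 < 3. Contradiction.

Unsatisfiable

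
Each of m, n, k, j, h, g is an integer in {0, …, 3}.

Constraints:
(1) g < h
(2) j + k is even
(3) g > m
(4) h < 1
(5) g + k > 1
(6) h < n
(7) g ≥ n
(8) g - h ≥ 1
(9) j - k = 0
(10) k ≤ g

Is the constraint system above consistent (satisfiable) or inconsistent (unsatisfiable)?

Unsatisfiable

Constraints 1, 6, and 7 give n ≤ g, g < h, h < n. Chaining: n ≤ g < h < n, which forces n < n — impossible.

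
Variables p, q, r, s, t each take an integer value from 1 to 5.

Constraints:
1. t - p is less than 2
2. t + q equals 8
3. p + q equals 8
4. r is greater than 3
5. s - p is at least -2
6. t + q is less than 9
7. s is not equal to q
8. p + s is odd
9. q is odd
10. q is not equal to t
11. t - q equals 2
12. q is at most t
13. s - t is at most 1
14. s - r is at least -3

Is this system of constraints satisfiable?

Setting (p, q, r, s, t) = (5, 3, 5, 4, 5) satisfies everything: constraint 1: t - p = 0; constraint 2: t + q = 8; constraint 3: p + q = 8, and the others follow.

Satisfiable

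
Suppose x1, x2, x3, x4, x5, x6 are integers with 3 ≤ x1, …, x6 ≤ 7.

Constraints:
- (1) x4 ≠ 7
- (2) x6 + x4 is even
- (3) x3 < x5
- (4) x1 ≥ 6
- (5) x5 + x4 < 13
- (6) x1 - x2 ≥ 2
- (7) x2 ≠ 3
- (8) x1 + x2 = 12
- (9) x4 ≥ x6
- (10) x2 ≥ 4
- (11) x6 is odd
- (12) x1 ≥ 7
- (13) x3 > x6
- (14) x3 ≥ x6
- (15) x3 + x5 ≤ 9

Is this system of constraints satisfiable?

Satisfiable

The assignment x1 = 7, x2 = 5, x3 = 4, x4 = 5, x5 = 5, x6 = 3 works:
  constraint 5 holds since x5 + x4 = 10.
  constraint 6 holds since x1 - x2 = 2.
The rest check out directly.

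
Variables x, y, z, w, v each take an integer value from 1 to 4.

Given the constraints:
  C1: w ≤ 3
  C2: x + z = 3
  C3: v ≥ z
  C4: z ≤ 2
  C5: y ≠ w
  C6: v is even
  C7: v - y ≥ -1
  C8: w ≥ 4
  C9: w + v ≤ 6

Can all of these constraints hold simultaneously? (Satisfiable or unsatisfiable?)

From constraint 8: w ≥ 4. From constraint 1: w ≤ 3. But 3 < 4, so no value of w works.

Unsatisfiable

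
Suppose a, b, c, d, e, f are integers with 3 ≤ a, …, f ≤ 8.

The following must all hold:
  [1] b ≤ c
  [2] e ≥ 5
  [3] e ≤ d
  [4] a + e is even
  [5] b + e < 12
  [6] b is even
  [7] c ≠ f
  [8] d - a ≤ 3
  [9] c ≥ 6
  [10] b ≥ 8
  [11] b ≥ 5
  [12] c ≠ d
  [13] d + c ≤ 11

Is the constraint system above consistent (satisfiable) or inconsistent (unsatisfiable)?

From constraints 2 and 3: d ≥ e ≥ 5. From constraints 1 and 10: c ≥ b ≥ 8. Hence d + c ≥ 13. But constraint 13 requires d + c ≤ 11, and 11 < 13. Contradiction.

Unsatisfiable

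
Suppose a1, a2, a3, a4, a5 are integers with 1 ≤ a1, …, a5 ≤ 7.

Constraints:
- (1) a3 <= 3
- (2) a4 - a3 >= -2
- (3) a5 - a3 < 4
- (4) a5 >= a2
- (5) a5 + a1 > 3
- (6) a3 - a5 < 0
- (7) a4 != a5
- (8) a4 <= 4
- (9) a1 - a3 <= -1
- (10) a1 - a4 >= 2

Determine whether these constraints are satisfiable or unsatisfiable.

Constraints 2, 9, and 10 give a3 − a1 ≥ 1, a1 − a4 ≥ 2, a4 − a3 ≥ -2.
Adding all 3 inequalities: the left sides telescope to 0, and the right sides sum to 1 + 2 + (-2) = 1. So 0 ≥ 1, which is false.

Unsatisfiable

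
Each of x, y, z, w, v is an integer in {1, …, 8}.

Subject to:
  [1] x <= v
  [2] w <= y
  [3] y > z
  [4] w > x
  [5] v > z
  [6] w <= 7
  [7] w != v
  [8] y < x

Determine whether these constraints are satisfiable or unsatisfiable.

Unsatisfiable

Constraints 2, 4, and 8 give x < w, w ≤ y, y < x. Chaining: x < w ≤ y < x, which forces x < x — impossible.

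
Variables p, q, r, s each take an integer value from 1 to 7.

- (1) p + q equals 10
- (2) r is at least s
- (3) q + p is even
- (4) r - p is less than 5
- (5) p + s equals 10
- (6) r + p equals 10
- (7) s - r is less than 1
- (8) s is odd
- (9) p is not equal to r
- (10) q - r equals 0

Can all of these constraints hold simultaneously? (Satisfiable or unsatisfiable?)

Take p = 3, q = 7, r = 7, s = 7. Then constraint 1: p + q = 10; constraint 4: r - p = 4; constraint 5: p + s = 10, and every other listed constraint is also met.

Satisfiable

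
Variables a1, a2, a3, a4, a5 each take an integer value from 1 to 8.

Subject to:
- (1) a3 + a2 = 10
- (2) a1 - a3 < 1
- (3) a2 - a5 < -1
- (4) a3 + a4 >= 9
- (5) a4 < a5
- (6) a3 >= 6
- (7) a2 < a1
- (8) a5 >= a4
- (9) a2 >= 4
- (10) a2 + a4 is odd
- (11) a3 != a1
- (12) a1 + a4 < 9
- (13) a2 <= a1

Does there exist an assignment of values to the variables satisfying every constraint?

Satisfiable

Try a1 = 5, a2 = 4, a3 = 6, a4 = 3, a5 = 8.
Check constraint 1: a3 + a2 = 10; constraint 2: a1 - a3 = -1; constraint 3: a2 - a5 = -4. The remaining constraints are straightforward to verify.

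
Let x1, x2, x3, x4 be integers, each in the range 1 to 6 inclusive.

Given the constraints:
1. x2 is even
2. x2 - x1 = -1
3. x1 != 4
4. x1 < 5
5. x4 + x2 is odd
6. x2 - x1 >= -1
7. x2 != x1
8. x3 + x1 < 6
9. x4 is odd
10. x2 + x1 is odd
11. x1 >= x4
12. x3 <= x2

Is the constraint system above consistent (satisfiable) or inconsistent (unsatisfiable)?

Satisfiable

Try x1 = 3, x2 = 2, x3 = 2, x4 = 1.
Check constraint 2: x2 - x1 = -1; constraint 6: x2 - x1 = -1; constraint 8: x3 + x1 = 5. The remaining constraints are straightforward to verify.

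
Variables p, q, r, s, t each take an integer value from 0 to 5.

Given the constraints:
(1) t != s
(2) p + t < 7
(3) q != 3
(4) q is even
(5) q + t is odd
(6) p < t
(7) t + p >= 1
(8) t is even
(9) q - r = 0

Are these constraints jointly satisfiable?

Unsatisfiable

Constraint 4 makes q even and constraint 8 makes t even, so q + t must be even. Constraint 5 says q + t is odd — contradiction.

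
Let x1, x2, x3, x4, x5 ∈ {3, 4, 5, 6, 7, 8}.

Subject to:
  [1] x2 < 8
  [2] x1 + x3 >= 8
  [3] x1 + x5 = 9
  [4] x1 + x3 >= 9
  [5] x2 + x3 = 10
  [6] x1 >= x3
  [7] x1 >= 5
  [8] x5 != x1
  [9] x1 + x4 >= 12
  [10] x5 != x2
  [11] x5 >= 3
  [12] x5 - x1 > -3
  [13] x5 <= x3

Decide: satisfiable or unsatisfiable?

One satisfying assignment is x1 = 5, x2 = 5, x3 = 5, x4 = 8, x5 = 4.
For the less obvious constraints — constraint 2: x1 + x3 = 10; constraint 3: x1 + x5 = 9 — and the others hold by inspection.

Satisfiable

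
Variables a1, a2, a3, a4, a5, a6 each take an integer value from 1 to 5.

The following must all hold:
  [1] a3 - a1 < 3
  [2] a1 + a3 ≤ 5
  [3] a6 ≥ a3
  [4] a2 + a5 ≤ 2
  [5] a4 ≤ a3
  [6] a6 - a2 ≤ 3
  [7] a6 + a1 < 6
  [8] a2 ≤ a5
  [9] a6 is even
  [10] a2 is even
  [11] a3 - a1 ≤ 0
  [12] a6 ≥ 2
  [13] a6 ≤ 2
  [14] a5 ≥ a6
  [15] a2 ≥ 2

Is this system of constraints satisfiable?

From constraint 15: a2 ≥ 2. From constraints 12 and 14: a5 ≥ a6 ≥ 2. Hence a2 + a5 ≥ 4. But constraint 4 requires a2 + a5 ≤ 2, and 2 < 4. Contradiction.

Unsatisfiable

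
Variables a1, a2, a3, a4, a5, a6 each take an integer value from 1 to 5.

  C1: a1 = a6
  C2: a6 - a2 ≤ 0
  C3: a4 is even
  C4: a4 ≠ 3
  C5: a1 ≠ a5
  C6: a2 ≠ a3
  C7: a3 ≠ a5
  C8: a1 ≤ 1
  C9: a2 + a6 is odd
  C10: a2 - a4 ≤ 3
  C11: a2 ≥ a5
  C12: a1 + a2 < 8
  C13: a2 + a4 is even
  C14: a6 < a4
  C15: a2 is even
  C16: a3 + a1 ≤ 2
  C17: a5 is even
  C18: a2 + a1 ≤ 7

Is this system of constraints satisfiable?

Try a1 = 1, a2 = 4, a3 = 1, a4 = 4, a5 = 2, a6 = 1.
Check constraint 2: a6 - a2 = -3; constraint 10: a2 - a4 = 0; constraint 12: a1 + a2 = 5. The remaining constraints are straightforward to verify.

Satisfiable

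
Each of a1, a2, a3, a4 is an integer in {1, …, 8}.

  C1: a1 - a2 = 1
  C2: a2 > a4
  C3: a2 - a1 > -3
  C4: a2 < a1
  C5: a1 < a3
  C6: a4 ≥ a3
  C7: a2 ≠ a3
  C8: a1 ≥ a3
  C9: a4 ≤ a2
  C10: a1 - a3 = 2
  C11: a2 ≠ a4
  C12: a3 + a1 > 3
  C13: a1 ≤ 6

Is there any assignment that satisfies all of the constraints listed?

Constraints 2, 4, 5, and 6 give a2 < a1, a1 < a3, a3 ≤ a4, a4 < a2. Chaining: a2 < a1 < a3 ≤ a4 < a2, which forces a2 < a2 — impossible.

Unsatisfiable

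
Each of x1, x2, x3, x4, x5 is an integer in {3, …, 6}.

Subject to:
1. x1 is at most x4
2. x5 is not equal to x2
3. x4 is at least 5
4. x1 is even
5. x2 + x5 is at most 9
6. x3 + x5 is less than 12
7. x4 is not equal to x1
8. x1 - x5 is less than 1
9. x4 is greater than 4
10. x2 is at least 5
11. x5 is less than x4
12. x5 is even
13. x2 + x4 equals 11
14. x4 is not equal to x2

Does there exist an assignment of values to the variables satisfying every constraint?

Satisfiable

The assignment x1 = 4, x2 = 5, x3 = 6, x4 = 6, x5 = 4 works:
  constraint 5 holds since x2 + x5 = 9.
  constraint 6 holds since x3 + x5 = 10.
  constraint 8 holds since x1 - x5 = 0.
The rest check out directly.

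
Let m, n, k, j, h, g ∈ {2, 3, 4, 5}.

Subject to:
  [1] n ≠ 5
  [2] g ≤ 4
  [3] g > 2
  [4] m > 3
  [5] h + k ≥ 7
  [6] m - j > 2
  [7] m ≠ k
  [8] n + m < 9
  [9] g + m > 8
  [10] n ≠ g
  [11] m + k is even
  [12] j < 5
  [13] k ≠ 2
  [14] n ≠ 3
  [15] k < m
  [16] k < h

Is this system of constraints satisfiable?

The assignment m = 5, n = 2, k = 3, j = 2, h = 5, g = 4 works:
  constraint 5 holds since h + k = 8.
  constraint 6 holds since m - j = 3.
The rest check out directly.

Satisfiable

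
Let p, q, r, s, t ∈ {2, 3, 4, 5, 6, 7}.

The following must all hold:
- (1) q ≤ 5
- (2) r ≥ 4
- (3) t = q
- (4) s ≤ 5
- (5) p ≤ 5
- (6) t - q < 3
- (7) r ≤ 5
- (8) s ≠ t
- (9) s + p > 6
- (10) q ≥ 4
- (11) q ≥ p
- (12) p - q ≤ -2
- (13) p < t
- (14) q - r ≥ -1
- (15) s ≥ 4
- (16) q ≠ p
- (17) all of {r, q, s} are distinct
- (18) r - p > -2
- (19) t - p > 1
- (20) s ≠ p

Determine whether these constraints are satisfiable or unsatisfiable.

Constraints 1, 2, 4, 7, 10, and 15 confine each of r, q, s to the 2 values {4, 5}.
Constraint 17 requires all 3 of them to be distinct, but only 2 values are available — impossible by the pigeonhole principle.

Unsatisfiable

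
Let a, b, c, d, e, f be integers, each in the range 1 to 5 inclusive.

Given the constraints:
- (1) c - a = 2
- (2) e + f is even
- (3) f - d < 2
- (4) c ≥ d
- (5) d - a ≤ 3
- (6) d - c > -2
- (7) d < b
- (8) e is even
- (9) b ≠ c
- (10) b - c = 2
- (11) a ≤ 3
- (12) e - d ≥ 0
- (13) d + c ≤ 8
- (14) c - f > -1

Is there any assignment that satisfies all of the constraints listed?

Setting (a, b, c, d, e, f) = (1, 5, 3, 2, 2, 2) satisfies everything: constraint 1: c - a = 2; constraint 3: f - d = 0; constraint 5: d - a = 1, and the others follow.

Satisfiable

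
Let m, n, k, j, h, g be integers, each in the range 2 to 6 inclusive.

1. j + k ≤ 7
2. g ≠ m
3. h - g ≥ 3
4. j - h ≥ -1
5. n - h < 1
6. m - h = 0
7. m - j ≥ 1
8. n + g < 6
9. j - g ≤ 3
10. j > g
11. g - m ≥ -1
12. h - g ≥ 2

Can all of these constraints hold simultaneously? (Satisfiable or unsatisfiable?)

Unsatisfiable

Constraints 3, 4, 7, and 11 give h − g ≥ 3, g − m ≥ -1, m − j ≥ 1, j − h ≥ -1.
Adding all 4 inequalities: the left sides telescope to 0, and the right sides sum to 3 + (-1) + 1 + (-1) = 2. So 0 ≥ 2, which is false.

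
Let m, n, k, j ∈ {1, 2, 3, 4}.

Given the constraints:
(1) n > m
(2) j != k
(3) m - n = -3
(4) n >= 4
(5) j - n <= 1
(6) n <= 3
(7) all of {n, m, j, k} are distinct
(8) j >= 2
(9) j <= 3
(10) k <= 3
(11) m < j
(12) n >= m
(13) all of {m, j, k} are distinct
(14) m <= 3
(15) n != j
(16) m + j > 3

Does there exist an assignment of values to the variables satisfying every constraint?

Constraints 6, 9, 10, and 14 confine each of n, m, j, k to the 3 values {1, …, 3} (the domain already gives each ≥ 1).
Constraint 7 requires all 4 of them to be distinct, but only 3 values are available — impossible by the pigeonhole principle.

Unsatisfiable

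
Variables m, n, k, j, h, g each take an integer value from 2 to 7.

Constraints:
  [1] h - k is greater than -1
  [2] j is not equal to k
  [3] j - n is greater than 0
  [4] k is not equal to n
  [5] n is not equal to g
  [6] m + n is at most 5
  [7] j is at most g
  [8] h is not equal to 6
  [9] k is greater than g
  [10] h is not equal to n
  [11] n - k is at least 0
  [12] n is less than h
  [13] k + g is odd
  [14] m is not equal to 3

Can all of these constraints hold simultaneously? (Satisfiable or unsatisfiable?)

Unsatisfiable

Constraints 3, 7, 9, and 11 give g < k, k ≤ n, n < j, j ≤ g. Chaining: g < k ≤ n < j ≤ g, which forces g < g — impossible.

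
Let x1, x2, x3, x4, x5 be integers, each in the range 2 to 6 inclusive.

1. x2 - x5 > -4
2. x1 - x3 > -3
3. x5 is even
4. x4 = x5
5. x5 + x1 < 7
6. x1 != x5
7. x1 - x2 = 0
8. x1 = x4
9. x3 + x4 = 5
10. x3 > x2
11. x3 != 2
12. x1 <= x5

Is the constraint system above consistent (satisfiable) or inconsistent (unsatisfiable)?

From constraints 4 and 8, x1 = x4 = x5, so x1 = x5. But constraint 6 says x1 ≠ x5. Contradiction.

Unsatisfiable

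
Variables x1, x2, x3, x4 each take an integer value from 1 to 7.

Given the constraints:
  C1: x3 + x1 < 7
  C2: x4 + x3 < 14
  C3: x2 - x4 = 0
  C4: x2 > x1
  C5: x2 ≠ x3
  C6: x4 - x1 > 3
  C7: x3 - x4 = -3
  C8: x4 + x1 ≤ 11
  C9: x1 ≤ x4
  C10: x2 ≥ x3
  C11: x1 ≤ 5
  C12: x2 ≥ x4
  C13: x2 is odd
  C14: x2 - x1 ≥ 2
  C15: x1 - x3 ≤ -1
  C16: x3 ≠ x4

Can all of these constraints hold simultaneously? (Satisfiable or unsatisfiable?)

Satisfiable

Try x1 = 2, x2 = 7, x3 = 4, x4 = 7.
Check constraint 1: x3 + x1 = 6; constraint 2: x4 + x3 = 11; constraint 3: x2 - x4 = 0. The remaining constraints are straightforward to verify.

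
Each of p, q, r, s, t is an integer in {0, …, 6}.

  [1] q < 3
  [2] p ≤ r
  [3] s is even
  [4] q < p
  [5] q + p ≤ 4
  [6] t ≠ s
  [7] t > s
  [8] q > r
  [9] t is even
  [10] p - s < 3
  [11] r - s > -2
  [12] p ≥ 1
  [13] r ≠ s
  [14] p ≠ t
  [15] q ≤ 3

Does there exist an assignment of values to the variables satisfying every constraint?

Unsatisfiable

Constraints 2, 4, and 8 give q < p, p ≤ r, r < q. Chaining: q < p ≤ r < q, which forces q < q — impossible.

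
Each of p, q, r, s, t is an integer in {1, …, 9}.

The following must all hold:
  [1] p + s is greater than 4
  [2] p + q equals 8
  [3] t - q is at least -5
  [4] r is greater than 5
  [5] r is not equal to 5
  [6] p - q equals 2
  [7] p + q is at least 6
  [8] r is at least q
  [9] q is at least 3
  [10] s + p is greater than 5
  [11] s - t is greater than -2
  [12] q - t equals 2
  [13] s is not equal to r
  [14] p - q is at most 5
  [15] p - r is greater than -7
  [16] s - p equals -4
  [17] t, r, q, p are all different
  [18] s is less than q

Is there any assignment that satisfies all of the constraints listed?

One satisfying assignment is p = 5, q = 3, r = 9, s = 1, t = 1.
For the less obvious constraints — constraint 1: p + s = 6; constraint 2: p + q = 8; constraint 3: t - q = -2 — and the others hold by inspection.

Satisfiable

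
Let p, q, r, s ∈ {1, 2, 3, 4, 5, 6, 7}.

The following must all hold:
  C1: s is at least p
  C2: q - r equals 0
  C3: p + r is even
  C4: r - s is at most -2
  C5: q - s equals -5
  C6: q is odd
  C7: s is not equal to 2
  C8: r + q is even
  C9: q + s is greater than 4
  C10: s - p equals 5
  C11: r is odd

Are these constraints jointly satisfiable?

Try p = 1, q = 1, r = 1, s = 6.
Check constraint 2: q - r = 0; constraint 4: r - s = -5. The remaining constraints are straightforward to verify.

Satisfiable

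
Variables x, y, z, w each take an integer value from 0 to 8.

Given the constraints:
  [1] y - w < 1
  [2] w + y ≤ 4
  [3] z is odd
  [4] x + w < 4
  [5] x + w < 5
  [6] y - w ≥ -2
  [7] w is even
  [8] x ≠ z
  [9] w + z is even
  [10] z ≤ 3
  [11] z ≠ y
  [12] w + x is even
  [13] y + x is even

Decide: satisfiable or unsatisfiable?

Constraint 7 makes w even and constraint 3 makes z odd, so w + z must be odd. Constraint 9 says w + z is even — contradiction.

Unsatisfiable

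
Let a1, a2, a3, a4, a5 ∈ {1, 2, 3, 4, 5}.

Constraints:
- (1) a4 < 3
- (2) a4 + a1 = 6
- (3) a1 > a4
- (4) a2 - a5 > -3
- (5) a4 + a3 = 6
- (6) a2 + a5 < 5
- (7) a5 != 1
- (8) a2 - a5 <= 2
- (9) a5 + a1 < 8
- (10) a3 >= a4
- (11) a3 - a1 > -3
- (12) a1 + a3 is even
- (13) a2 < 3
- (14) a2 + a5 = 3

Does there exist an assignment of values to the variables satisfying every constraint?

Satisfiable

Try a1 = 4, a2 = 1, a3 = 4, a4 = 2, a5 = 2.
Check constraint 2: a4 + a1 = 6; constraint 4: a2 - a5 = -1; constraint 5: a4 + a3 = 6. The remaining constraints are straightforward to verify.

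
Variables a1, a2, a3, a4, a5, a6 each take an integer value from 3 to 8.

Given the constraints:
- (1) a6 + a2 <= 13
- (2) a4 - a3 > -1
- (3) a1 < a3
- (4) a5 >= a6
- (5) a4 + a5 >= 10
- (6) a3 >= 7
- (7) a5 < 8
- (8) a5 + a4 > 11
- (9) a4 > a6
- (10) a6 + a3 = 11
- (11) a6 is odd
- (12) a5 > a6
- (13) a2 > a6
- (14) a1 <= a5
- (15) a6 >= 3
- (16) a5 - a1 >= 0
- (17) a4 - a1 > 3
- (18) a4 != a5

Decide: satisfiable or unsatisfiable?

Satisfiable

One satisfying assignment is a1 = 3, a2 = 8, a3 = 8, a4 = 8, a5 = 5, a6 = 3.
For the less obvious constraints — constraint 1: a6 + a2 = 11; constraint 2: a4 - a3 = 0; constraint 5: a4 + a5 = 13 — and the others hold by inspection.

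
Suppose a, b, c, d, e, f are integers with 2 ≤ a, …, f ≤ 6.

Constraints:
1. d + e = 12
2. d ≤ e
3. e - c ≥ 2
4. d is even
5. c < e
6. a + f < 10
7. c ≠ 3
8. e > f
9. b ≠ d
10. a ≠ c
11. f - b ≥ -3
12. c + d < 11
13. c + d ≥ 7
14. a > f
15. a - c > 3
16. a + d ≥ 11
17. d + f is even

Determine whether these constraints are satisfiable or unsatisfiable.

Satisfiable

One satisfying assignment is a = 6, b = 2, c = 2, d = 6, e = 6, f = 2.
For the less obvious constraints — constraint 1: d + e = 12; constraint 3: e - c = 4; constraint 6: a + f = 8 — and the others hold by inspection.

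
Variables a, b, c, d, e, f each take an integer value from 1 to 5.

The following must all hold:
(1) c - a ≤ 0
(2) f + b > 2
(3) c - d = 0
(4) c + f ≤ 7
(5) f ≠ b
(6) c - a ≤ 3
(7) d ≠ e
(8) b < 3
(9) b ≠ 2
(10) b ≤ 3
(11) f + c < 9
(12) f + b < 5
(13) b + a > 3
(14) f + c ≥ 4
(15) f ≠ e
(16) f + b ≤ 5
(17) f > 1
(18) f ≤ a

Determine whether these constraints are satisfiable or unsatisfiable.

Take a = 4, b = 1, c = 4, d = 4, e = 5, f = 2. Then constraint 1: c - a = 0; constraint 2: f + b = 3; constraint 3: c - d = 0, and every other listed constraint is also met.

Satisfiable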